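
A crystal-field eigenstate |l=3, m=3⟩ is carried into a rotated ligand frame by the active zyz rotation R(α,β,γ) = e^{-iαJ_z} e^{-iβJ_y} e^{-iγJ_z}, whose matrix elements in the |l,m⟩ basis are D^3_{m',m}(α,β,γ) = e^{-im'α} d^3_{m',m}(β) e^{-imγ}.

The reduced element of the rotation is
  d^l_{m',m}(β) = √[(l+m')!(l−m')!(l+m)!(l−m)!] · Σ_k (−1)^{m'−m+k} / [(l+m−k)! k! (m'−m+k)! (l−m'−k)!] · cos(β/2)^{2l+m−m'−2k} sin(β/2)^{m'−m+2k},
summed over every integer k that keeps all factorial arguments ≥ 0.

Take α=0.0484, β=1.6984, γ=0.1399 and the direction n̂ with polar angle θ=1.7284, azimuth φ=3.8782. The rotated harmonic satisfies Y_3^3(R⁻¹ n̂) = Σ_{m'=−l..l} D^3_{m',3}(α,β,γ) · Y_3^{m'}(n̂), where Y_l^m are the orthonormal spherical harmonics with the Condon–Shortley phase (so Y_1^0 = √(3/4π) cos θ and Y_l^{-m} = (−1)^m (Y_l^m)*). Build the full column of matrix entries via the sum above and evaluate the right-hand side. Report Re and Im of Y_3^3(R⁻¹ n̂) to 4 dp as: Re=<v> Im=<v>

Need the full column D^3_{m',3} for m'=−3..3 at α=0.0484, β=1.6984, γ=0.1399.
cos(β/2)=0.660584, sin(β/2)=0.750752
d^3_{-3,3}: single k=6 term ⇒ +0.179052;  D = +0.172349-0.048535i
d^3_{-2,3}: single k=5 term ⇒ +0.385911;  D = +0.365966-0.122456i
d^3_{-1,3}: single k=4 term ⇒ +0.536893;  D = +0.500308-0.194800i
d^3_{0,3}: single k=3 term ⇒ +0.545493;  D = +0.498150-0.222281i
d^3_{1,3}: single k=2 term ⇒ +0.415672;  D = +0.370957-0.187548i
d^3_{2,3}: single k=1 term ⇒ +0.231320;  D = +0.201145-0.114235i
d^3_{3,3}: single k=0 term ⇒ +0.083094;  D = +0.070184-0.044483i
Y_3^{m'}(θ=1.7284,φ=3.8782) and Σ D·Y over m':
  (+0.1723-0.0485i)·(+0.2397+0.3226i)  (+0.3660-0.1225i)·(-0.0152+0.1557i)  (+0.5003-0.1948i)·(+0.2073-0.1880i)  (+0.4981-0.2223i)·(+0.1685+0.0000i)  (+0.3710-0.1875i)·(-0.2073-0.1880i)  (+0.2011-0.1142i)·(-0.0152-0.1557i)  (+0.0702-0.0445i)·(-0.2397+0.3226i)
Y_3^3(R⁻¹ n̂) = +0.086001-0.096219i

Re=0.0860 Im=-0.0962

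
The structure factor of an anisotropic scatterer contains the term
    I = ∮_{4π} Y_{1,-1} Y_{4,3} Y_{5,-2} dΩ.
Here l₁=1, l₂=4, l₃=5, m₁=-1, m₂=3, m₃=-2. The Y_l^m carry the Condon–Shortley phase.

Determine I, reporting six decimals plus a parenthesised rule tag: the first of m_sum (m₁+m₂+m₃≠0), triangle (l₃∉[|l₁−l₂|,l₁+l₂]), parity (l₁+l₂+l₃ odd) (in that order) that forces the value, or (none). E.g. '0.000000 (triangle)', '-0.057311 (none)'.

m-sum 0 ✓  L=10 even ✓  3≤5≤5 ✓
Π(2lᵢ+1) = 3×9×11 = 297
triangle coeff Δ(1,4,5) = 1/495
Σ_t [0,0]: t=0:+1/576 = 1/576
(3j)²=5/99 [(1 4 5; 0 0 0)], sign=-1
Σ_t [0,0]: t=0:+1/10080 = 1/10080
(3j)²=1/165 [(1 4 5; -1 3 -2)], sign=-1
⇒ 4πI² = 1/11
I = (+1)√(1/11/(4π)) = 0.08505478
No selection rule forces the value: the integral is nonzero (none).

0.085055 (none)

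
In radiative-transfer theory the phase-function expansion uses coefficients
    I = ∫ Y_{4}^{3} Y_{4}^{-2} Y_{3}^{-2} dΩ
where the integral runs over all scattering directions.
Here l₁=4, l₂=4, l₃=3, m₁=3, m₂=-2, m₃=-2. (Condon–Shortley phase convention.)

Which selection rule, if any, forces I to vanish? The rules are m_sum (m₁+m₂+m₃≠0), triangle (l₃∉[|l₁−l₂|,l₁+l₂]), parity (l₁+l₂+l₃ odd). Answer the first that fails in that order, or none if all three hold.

azimuthal sum: 3 − 2 − 2 = -1  ✗
0 ≤ 3 ≤ 8 (triangle on l)
L = 4 + 4 + 3 = 11 (odd)

m_sum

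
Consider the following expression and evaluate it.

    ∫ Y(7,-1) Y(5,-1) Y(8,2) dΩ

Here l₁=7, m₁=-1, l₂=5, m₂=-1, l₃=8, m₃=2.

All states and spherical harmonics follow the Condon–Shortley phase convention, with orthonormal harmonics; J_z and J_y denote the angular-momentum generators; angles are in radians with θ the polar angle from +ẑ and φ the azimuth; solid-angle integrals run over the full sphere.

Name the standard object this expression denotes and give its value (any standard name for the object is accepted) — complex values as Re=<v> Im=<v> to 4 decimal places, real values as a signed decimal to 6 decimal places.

This is a Gaunt coefficient — the integral of a triple product of spherical harmonics over the sphere.
Checks pass: Σm=0; 20 even; l₃=8∈[2,12].
(2·7+1)(2·5+1)(2·8+1) = 2805
Δ: 4! 10! 6! / 21! → 1/814773960
sum: t=0:+1/87091200 t=1:−1/4976640 t=2:+1/2073600 t=3:−1/4976640 t=4:+1/87091200 = 1/9676800
3j²(7 5 8; 0 0 0) = Δ·Π!·Σ² = 360/46189  (sign +1)
sum: t=0:+1/92897280 t=1:−1/6531840 t=2:+1/3317760 t=3:−1/10368000 t=4:+1/298598400 = 197/2985984000
3j²(7 5 8; -1 -1 2) = Δ·Π!·Σ² = 38809/5542680  (sign +1)
combine: 4πI² = 2805·360/46189·38809/5542680 = 1746405/11408683
take √, sign +1: I = 0.11036968

Gaunt coefficient, +0.110370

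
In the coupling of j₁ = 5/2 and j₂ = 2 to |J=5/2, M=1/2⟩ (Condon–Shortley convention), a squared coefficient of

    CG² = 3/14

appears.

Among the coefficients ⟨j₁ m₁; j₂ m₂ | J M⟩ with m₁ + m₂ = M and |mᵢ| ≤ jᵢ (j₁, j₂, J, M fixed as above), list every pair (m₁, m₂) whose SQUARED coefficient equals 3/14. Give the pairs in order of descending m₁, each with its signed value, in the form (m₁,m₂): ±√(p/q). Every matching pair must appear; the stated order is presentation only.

(5/2,-2): +√(3/14)

Admissible pairs with m₁+m₂ = M = 1/2: (-3/2,2), (-1/2,1), (1/2,0), (3/2,-1), (5/2,-2)
  (m₁,m₂)=(5/2,-2): CG² = 3/14, CG = +√(3/14)   ← matches the target
  (m₁,m₂)=(3/2,-1): CG² = 6/35, CG = +√(6/35)
  (m₁,m₂)=(1/2,0): CG² = 8/35, CG = −√(8/35)
  (m₁,m₂)=(-1/2,1): CG² = 0/1, CG = 0
  (m₁,m₂)=(-3/2,2): CG² = 27/70, CG = +√(27/70)
Pairs with CG² = 3/14: (5/2,-2): +√(3/14)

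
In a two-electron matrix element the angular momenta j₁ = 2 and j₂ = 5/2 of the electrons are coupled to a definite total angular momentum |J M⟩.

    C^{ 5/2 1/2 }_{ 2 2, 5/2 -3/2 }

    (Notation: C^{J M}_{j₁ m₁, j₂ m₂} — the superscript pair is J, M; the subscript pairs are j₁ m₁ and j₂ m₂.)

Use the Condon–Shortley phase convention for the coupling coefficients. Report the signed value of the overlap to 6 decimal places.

j₁+j₂−J=2  J+j₁−j₂=2  J−j₁+j₂=3  j₁+j₂+J+1=8
(j₁±m₁, j₂±m₂, J±M) = (4,0,1,4,3,2)
P² = 864/35
sum k=0..0:
  [0] +1/8 = 1/8
S = 1/8
C² = P²·S² = 27/70 ; C = +0.621059

+0.621059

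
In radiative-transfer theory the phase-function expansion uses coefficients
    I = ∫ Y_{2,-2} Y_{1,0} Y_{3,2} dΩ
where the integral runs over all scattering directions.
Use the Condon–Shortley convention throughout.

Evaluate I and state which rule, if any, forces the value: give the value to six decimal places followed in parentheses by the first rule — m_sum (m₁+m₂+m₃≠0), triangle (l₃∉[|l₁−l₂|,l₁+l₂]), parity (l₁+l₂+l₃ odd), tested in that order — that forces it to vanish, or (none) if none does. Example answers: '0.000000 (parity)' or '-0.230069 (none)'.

Checks pass: Σm=0; 6 even; l₃=3∈[1,3].
(2·2+1)(2·1+1)(2·3+1) = 105
Δ: 0! 4! 2! / 7! → 1/105
sum: t=0:+1/4 = 1/4
3j²(2 1 3; 0 0 0) = Δ·Π!·Σ² = 3/35  (sign -1)
sum: t=0:+1/24 = 1/24
3j²(2 1 3; -2 0 2) = Δ·Π!·Σ² = 1/21  (sign -1)
combine: 4πI² = 105·3/35·1/21 = 3/7
take √, sign +1: I = 0.18467439
No selection rule forces the value: the integral is nonzero (none).

0.184674 (none)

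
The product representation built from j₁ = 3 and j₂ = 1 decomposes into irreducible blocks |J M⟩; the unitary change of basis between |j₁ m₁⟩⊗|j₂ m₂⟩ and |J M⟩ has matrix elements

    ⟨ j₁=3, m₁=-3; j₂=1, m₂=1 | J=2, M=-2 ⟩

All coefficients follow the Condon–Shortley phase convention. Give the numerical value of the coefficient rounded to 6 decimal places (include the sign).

√[5·2!4!0!/7! · 0!6!2!0!0!4!] = √(11520/7)
  +(−1)^2/∏(2,0,4,0,0,0)! = 1/48  (running 1/48)
⟨..|..⟩ = √(11520/7)·(1/48) = +0.845154

+√(5/7) ≈ +0.845154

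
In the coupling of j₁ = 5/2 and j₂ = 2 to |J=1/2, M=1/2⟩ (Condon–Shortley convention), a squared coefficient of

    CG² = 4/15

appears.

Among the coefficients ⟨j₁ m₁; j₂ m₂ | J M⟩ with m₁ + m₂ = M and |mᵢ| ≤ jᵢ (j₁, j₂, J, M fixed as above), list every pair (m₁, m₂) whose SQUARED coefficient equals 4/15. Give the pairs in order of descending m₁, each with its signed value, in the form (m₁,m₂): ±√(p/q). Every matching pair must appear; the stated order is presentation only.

Admissible pairs with m₁+m₂ = M = 1/2: (-3/2,2), (-1/2,1), (1/2,0), (3/2,-1), (5/2,-2)
  (m₁,m₂)=(5/2,-2): CG² = 1/3, CG = +√(1/3)
  (m₁,m₂)=(3/2,-1): CG² = 4/15, CG = −√(4/15)   ← matches the target
  (m₁,m₂)=(1/2,0): CG² = 1/5, CG = +√(1/5)
  (m₁,m₂)=(-1/2,1): CG² = 2/15, CG = −√(2/15)
  (m₁,m₂)=(-3/2,2): CG² = 1/15, CG = +√(1/15)
Pairs with CG² = 4/15: (3/2,-1): −√(4/15)

(3/2,-1): −√(4/15)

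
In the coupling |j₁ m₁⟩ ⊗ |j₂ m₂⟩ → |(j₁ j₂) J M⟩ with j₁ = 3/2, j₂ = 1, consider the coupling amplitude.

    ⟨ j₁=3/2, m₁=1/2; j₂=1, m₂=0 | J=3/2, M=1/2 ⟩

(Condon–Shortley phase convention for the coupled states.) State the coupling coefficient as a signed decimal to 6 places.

√[4·1!2!1!/5! · 2!1!1!1!2!1!] = √(4/15)
  +(−1)^0/∏(0,1,1,1,1,0)! = 1  (running 1)
  +(−1)^1/∏(1,0,0,0,2,1)! = -1/2  (running 1/2)
⟨..|..⟩ = √(4/15)·(1/2) = +0.258199

+0.258199  (= +√(1/15))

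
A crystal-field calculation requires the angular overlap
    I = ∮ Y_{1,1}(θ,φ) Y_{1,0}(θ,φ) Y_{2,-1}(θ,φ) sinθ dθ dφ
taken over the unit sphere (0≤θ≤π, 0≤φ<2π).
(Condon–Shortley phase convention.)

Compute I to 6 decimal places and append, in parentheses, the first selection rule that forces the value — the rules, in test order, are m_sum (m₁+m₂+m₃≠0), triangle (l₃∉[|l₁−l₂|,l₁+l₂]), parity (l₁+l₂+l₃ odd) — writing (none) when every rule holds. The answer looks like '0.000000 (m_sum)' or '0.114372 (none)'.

-0.218510 (none)

Rules hold: Σm=0, L=4 even, 0≤2≤2.
N = 3·3·5 = 45
Δ = 0!·2!·2!/5! = 1/30
Racah Σ t=0..0: t=0:+1/1 = 1/1
⇒ 3j(1 1 2; 0 0 0)² = 2/15, sgn +1
Racah Σ t=0..0: t=0:+1/2 = 1/2
⇒ 3j(1 1 2; 1 0 -1)² = 1/10, sgn -1
4πI² = N·(3j₀)²·(3jₘ)² = 3/5
I = -1·√(0.6/4π) = -0.21850969
No selection rule forces the value: the integral is nonzero (none).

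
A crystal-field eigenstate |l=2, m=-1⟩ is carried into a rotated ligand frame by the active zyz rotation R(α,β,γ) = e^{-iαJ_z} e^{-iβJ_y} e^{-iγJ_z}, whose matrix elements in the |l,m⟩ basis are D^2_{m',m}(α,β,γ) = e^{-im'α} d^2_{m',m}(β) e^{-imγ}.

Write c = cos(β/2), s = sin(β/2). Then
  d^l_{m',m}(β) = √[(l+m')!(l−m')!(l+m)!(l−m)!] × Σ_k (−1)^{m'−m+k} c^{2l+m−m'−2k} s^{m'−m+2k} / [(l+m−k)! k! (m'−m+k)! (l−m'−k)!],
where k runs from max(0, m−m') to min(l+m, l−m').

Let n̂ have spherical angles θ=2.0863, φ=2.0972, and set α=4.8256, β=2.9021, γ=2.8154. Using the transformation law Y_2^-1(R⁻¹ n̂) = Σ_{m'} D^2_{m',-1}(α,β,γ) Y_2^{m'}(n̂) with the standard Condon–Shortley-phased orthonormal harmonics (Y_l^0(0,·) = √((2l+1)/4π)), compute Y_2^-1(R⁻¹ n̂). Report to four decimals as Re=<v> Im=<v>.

Re=-0.2141 Im=-0.0102

Need the full column D^2_{m',-1} for m'=−2..2 at α=4.8256, β=2.9021, γ=2.8154.
cos(β/2)=0.119460, sin(β/2)=0.992839
d^2_{-2,-1}: single k=1 term ⇒ +0.003385;  D = +0.003368-0.000337i
d^2_{-1,-1}: k∈[0..1] ⇒ +0.000204 -0.042201 = -0.041998;  D = -0.008877-0.041049i
d^2_{0,-1}: k∈[0..1] ⇒ -0.004146 +0.286376 = +0.282230;  D = -0.267347+0.090437i
d^2_{1,-1}: k∈[0..1] ⇒ +0.042201 -0.971662 = -0.929461;  D = +0.395392+0.841167i
d^2_{2,-1}: single k=0 term ⇒ -0.233825;  D = -0.199021+0.122738i
Y_2^{m'}(θ=2.0863,φ=2.0972) and Σ D·Y over m':
  (+0.0034-0.0003i)·(-0.1448+0.2540i)  (-0.0089-0.0410i)·(+0.1665+0.2865i)  (-0.2673+0.0904i)·(-0.0854+0.0000i)  (+0.3954+0.8412i)·(-0.1665+0.2865i)  (-0.1990+0.1227i)·(-0.1448-0.2540i)
Y_2^-1(R⁻¹ n̂) = -0.214095-0.010171i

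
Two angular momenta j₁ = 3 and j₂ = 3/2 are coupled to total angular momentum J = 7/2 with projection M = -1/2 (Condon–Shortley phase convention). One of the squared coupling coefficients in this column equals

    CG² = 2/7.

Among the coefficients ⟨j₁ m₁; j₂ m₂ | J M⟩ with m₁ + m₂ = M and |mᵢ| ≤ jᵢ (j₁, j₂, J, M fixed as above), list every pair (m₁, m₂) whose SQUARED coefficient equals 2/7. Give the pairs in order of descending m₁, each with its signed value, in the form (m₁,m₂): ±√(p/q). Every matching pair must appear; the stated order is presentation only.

(-1,1/2): −√(2/7)

Admissible pairs with m₁+m₂ = M = -1/2: (-2,3/2), (-1,1/2), (0,-1/2), (1,-3/2)
  (m₁,m₂)=(1,-3/2): CG² = 8/21, CG = +√(8/21)
  (m₁,m₂)=(0,-1/2): CG² = 2/21, CG = +√(2/21)
  (m₁,m₂)=(-1,1/2): CG² = 2/7, CG = −√(2/7)   ← matches the target
  (m₁,m₂)=(-2,3/2): CG² = 5/21, CG = −√(5/21)
Pairs with CG² = 2/7: (-1,1/2): −√(2/7)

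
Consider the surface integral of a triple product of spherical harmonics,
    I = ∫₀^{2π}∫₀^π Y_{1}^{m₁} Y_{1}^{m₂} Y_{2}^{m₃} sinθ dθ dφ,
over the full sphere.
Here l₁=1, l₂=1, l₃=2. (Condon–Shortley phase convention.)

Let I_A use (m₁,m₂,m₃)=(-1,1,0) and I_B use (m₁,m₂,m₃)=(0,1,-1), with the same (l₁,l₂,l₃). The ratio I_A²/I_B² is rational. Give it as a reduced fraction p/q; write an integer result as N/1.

1/3

Same 1,1,2: normalisation and zero-m 3j drop out of the ratio.
A: Δ: 0! 2! 2! / 5! → 1/30; sum: t=0:+1/4 = 1/4; 3j²(1 1 2; -1 1 0) = Δ·Π!·Σ² = 1/30  (sign +1)
B: Δ: 0! 2! 2! / 5! → 1/30; sum: t=0:+1/2 = 1/2; 3j²(1 1 2; 0 1 -1) = Δ·Π!·Σ² = 1/10  (sign -1)
I_A²/I_B² = (1/30)/(1/10) = 1/3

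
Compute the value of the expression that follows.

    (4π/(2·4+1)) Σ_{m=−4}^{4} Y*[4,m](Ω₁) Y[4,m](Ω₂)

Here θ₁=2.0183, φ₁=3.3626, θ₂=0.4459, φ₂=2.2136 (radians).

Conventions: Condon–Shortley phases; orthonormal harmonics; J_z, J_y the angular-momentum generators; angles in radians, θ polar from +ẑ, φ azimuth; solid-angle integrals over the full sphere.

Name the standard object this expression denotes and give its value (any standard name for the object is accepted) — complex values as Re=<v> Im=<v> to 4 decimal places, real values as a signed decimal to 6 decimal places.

Legendre polynomial (addition theorem), +0.187004

This sum is the spherical-harmonic addition theorem: it equals the Legendre polynomial P_l(cos γ) of the angle γ between the two directions.
Expand P_4 via completeness: Σ_{m} conj(Y_{4,m}) at Ω₁ times Y_{4,m} at Ω₂ —
  m=-4: Y*=+0.185346+0.226055i  Y=-0.012885-0.008266i  product -0.000520-0.004445i
  m=-3: Y*=+0.312777+0.244266i  Y=+0.084853-0.031708i  product +0.034285+0.010809i
  m=-2: Y*=+0.076357+0.036136i  Y=-0.082238+0.280502i  product -0.016416+0.018447i
  m=-1: Y*=-0.304184-0.068343i  Y=-0.297715-0.397530i  product +0.063392+0.141269i
  m=+0: Y*=-0.147063-0.000000i  Y=+0.187349+0.000000i  product -0.027552-0.000000i
  m=+1: Y*=+0.304184-0.068343i  Y=+0.297715-0.397530i  product +0.063392-0.141269i
  m=+2: Y*=+0.076357-0.036136i  Y=-0.082238-0.280502i  product -0.016416-0.018447i
  m=+3: Y*=-0.312777+0.244266i  Y=-0.084853-0.031708i  product +0.034285-0.010809i
  m=+4: Y*=+0.185346-0.226055i  Y=-0.012885+0.008266i  product -0.000520+0.004445i
Accumulated sum +0.133931-0.000000i; after 4π/(2l+1) scaling, +0.187004-0.000000i ⇒ P_4 = 0.187004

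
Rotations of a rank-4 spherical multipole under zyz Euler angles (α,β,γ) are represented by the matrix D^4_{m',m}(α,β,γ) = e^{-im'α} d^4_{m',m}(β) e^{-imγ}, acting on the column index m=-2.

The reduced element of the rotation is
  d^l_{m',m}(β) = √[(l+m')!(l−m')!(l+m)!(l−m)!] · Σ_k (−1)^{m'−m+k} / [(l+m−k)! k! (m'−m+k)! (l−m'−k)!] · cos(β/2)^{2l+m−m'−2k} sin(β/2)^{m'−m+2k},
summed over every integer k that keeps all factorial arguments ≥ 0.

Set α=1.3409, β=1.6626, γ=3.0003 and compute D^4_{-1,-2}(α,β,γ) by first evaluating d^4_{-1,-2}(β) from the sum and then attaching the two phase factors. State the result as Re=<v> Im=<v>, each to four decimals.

First d^4_{-1,-2}(β=1.6626), then the phase factors e^{-i(-1)α} and e^{-i(-2)γ}:
Half-angle: c=0.673916, s=0.738808. N=√(6·120·2·720)=1018.233765
Admissible k: 0..2 (factorial args all ≥0)
  k=0: (−1)^1·1018.2338/(240)·0.6739^7·0.7388^1 = -0.197883
  k=1: (−1)^2·1018.2338/(48)·0.6739^5·0.7388^3 = +1.189131
  k=2: (−1)^3·1018.2338/(72)·0.6739^3·0.7388^5 = -0.952775
d^4_{-1,-2}(1.6626) = -0.197883 +1.189131 -0.952775 = +0.038473
Attach z-rotation phases: D = e^{-i(-1)(1.3409)}·(+0.038473)·e^{-i(-2)(3.0003)} = +0.018865+0.033531i

Re=0.0189 Im=0.0335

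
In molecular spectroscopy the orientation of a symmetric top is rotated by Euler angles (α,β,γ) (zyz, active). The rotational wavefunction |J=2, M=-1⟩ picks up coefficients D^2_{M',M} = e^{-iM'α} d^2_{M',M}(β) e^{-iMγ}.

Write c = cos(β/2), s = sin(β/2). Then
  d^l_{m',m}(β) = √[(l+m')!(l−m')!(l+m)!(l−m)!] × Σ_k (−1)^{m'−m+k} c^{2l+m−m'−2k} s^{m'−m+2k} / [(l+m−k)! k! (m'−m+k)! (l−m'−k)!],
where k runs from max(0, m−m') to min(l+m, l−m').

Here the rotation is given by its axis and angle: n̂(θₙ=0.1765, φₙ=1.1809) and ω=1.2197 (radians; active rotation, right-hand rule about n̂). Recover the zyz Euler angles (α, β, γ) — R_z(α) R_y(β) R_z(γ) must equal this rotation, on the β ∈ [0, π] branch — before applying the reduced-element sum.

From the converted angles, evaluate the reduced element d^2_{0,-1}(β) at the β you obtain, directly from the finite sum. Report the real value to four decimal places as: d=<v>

Axis–angle → zyz. n̂ = (sinθₙcosφₙ, sinθₙsinφₙ, cosθₙ) = (+0.066739, +0.162407, +0.984464), ω = 1.2197.
R = I cosω + sinω [n̂]ₓ + (1−cosω) n̂n̂ᵀ gives
  R = [+0.346850, -0.917297, +0.195605; +0.931519, +0.361232, +0.042228; -0.109395, +0.167563, +0.979773]
β = atan2(√(R₁₃²+R₂₃²), R₃₃) = 0.201471; α = atan2(R₂₃, R₁₃) mod 2π = 0.212622; γ = atan2(R₃₂, −R₃₁) mod 2π = 0.992415
d^2_{0,-1}(β=0.2015) via the finite sum:
With c≡cos(β/2)=0.994930 and s≡sin(β/2)=0.100565, N=[2·2·1·6]^{1/2}=4.898979
Admissible k: 0..1 (factorial args all ≥0)
  k=0: (−1)^1·4.8990/(2)·0.9949^3·0.1006^1 = -0.242606
  k=1: (−1)^2·4.8990/(2)·0.9949^1·0.1006^3 = +0.002479
d^2_{0,-1}(0.2015) = -0.242606 +0.002479 = -0.240128

d=-0.2401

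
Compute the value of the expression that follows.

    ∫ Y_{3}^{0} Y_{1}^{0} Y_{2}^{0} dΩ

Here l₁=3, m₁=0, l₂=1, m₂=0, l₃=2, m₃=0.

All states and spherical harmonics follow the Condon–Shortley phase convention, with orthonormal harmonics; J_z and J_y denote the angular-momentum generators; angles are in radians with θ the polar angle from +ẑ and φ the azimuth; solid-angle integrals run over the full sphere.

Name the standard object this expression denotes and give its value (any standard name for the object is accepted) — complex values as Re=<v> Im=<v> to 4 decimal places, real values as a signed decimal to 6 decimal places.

This is a Gaunt coefficient — the integral of a triple product of spherical harmonics over the sphere.
Checks pass: Σm=0; 6 even; l₃=2∈[2,4].
(2·3+1)(2·1+1)(2·2+1) = 105
Δ: 2! 4! 0! / 7! → 1/105
sum: t=1:−1/4 = -1/4
3j²(3 1 2; 0 0 0) = Δ·Π!·Σ² = 3/35  (sign -1)
(m-triple is (0,0,0) — same symbol as above.)
combine: 4πI² = 105·3/35·3/35 = 27/35
take √, sign +1: I = 0.24776670

Gaunt coefficient, +0.247767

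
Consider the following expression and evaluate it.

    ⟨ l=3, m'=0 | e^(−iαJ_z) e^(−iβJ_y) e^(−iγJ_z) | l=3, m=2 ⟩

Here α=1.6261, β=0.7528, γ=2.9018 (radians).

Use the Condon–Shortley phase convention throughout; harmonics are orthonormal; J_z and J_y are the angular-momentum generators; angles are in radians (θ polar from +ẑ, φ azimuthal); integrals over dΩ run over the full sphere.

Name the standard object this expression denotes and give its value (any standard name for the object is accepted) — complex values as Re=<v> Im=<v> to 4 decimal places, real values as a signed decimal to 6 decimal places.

Wigner D-matrix element, Re=0.4144 Im=0.2155

This is a Wigner D-matrix element — the rotation-matrix element ⟨l m'| R(α,β,γ) |l m⟩ in the angular-momentum basis.
Split into d^3_{0,2}(β=0.7528) × two z-phases.
With c≡cos(β/2)=0.929994 and s≡sin(β/2)=0.367575, N=[6·6·120·1]^{1/2}=65.726707
Admissible k: 2..3 (factorial args all ≥0)
  k=2: (−1)^0·65.7267/(12)·0.9300^4·0.3676^2 = +0.553570
  k=3: (−1)^1·65.7267/(12)·0.9300^2·0.3676^4 = -0.086478
d^3_{0,2}(0.7528) = +0.553570 -0.086478 = +0.467093
D = (+1.000000+0.000000i)·(+0.467093)·(+0.887186+0.461411i) = +0.414398+0.215522i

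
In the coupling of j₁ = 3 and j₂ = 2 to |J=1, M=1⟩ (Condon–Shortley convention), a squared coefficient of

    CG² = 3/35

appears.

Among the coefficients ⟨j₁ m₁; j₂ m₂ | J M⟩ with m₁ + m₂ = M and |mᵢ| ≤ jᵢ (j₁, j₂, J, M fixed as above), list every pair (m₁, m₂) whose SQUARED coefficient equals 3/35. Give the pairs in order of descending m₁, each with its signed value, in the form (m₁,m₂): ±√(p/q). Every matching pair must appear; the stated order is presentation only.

(0,1): −√(3/35)

Admissible pairs with m₁+m₂ = M = 1: (-1,2), (0,1), (1,0), (2,-1), (3,-2)
  (m₁,m₂)=(3,-2): CG² = 3/7, CG = +√(3/7)
  (m₁,m₂)=(2,-1): CG² = 2/7, CG = −√(2/7)
  (m₁,m₂)=(1,0): CG² = 6/35, CG = +√(6/35)
  (m₁,m₂)=(0,1): CG² = 3/35, CG = −√(3/35)   ← matches the target
  (m₁,m₂)=(-1,2): CG² = 1/35, CG = +√(1/35)
Pairs with CG² = 3/35: (0,1): −√(3/35)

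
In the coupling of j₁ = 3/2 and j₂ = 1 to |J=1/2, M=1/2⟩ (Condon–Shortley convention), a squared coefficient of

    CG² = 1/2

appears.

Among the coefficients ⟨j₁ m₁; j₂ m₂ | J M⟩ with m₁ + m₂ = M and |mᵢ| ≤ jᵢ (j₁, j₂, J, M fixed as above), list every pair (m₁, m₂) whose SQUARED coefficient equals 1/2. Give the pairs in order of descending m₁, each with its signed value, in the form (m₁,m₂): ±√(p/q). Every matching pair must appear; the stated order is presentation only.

Admissible pairs with m₁+m₂ = M = 1/2: (-1/2,1), (1/2,0), (3/2,-1)
  (m₁,m₂)=(3/2,-1): CG² = 1/2, CG = +√(1/2)   ← matches the target
  (m₁,m₂)=(1/2,0): CG² = 1/3, CG = −√(1/3)
  (m₁,m₂)=(-1/2,1): CG² = 1/6, CG = +√(1/6)
Pairs with CG² = 1/2: (3/2,-1): +√(1/2)

(3/2,-1): +√(1/2)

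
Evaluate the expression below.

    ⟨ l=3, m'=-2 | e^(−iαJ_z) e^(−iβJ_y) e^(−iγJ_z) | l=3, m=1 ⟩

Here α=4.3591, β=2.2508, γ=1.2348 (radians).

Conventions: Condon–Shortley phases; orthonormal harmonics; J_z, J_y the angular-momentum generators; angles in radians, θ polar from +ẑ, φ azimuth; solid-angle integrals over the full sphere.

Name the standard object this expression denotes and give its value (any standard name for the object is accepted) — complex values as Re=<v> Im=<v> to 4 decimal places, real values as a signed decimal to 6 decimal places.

Wigner D-matrix element, Re=-0.1607 Im=-0.4136

This is a Wigner D-matrix element — the rotation-matrix element ⟨l m'| R(α,β,γ) |l m⟩ in the angular-momentum basis.
Split into d^3_{-2,1}(β=2.2508) × two z-phases.
c=cos(2.250800/2)=0.430816, s=sin(2.250800/2)=0.902440; N=√[1·120·24·2]=75.894664
k∈{3,4} keeps every argument non-negative
  k=3: (−1)^0·75.8947/(12)·0.4308^3·0.9024^3 = +0.371671
  k=4: (−1)^1·75.8947/(24)·0.4308^1·0.9024^5 = -0.815423
d^3_{-2,1}(2.2508) = +0.371671 -0.815423 = -0.443752
Phases: e^{-i·(-2)·4.3591}=-0.760588+0.649235i, e^{-i·(1)·1.2348}=+0.329710-0.944082i ⇒ D=-0.160708-0.413629i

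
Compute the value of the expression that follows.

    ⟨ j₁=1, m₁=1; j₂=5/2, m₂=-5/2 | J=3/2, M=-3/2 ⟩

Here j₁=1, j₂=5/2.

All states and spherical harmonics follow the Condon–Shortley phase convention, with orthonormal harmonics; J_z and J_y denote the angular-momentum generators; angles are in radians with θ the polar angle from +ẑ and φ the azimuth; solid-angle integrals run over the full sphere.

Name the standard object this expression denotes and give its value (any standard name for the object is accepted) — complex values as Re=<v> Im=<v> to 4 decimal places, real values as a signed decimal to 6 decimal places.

Clebsch–Gordan coefficient, +√(2/3) ≈ +0.816497

This is a Clebsch–Gordan (vector-coupling) coefficient.
√[4·2!0!3!/6! · 2!0!0!5!0!3!] = √(96)
  +(−1)^0/∏(0,2,0,0,0,3)! = 1/12  (running 1/12)
⟨..|..⟩ = √(96)·(1/12) = +0.816497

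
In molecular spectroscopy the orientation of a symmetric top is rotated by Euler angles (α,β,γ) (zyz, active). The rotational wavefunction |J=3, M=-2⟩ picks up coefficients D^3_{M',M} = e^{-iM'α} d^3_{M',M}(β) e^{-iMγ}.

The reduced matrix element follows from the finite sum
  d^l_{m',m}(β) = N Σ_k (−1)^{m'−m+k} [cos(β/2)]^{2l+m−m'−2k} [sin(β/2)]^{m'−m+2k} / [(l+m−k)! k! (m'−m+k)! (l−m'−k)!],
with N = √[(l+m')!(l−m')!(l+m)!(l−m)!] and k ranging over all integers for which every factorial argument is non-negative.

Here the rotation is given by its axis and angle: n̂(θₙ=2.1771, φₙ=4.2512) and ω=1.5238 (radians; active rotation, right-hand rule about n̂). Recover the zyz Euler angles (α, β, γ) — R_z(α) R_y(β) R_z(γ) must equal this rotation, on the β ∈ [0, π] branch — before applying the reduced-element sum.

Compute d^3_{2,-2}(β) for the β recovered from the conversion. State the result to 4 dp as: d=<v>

Axis–angle → zyz. n̂ = (sinθₙcosφₙ, sinθₙsinφₙ, cosθₙ) = (-0.365694, -0.735906, -0.569834), ω = 1.5238.
R = I cosω + sinω [n̂]ₓ + (1−cosω) n̂n̂ᵀ gives
  R = [+0.174429, +0.825678, -0.536498; -0.312731, +0.563094, +0.764934; +0.933688, +0.034353, +0.356435]
β = atan2(√(R₁₃²+R₂₃²), R₃₃) = 1.206347; α = atan2(R₂₃, R₁₃) mod 2π = 2.182438; γ = atan2(R₃₂, −R₃₁) mod 2π = 3.104816
d^3_{2,-2}(β=1.2063) via the finite sum:
c=cos(1.206347/2)=0.823540, s=sin(1.206347/2)=0.567259; N=√[120·1·1·120]=120.000000
k: max(0,(-2)−(2))=0 … min(3+(-2),3−(2))=1
  k=0: (−1)^4·120.0000/(24)·0.8235^2·0.5673^4 = +0.351127
  k=1: (−1)^5·120.0000/(120)·0.8235^0·0.5673^6 = -0.033319
d^3_{2,-2}(1.2063) = +0.351127 -0.033319 = +0.317808

d=0.3178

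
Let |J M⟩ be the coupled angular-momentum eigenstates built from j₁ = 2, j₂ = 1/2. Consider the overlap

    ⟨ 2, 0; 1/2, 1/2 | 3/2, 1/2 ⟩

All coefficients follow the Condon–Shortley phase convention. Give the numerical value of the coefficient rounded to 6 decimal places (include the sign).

j₁+j₂−J=1  J+j₁−j₂=3  J−j₁+j₂=0  j₁+j₂+J+1=5
(j₁±m₁, j₂±m₂, J±M) = (2,2,1,0,2,1)
P² = 8/5
sum k=1..1:
  [1] −1/2 = -1/2
S = -1/2
C² = P²·S² = 2/5 ; C = -0.632456

-0.632456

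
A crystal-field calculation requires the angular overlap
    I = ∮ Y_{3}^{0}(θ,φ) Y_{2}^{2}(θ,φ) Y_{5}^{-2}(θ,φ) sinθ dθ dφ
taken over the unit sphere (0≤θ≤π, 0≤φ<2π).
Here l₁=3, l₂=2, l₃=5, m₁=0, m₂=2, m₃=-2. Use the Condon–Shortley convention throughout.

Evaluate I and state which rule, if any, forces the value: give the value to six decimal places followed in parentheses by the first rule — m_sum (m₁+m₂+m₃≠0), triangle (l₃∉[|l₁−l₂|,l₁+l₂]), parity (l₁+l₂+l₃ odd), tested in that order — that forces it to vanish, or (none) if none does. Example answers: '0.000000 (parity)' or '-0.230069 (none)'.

0.141758 (none)

Rules hold: Σm=0, L=10 even, 1≤5≤5.
N = 7·5·11 = 385
Δ = 0!·6!·4!/11! = 1/2310
Racah Σ t=0..0: t=0:+1/144 = 1/144
⇒ 3j(3 2 5; 0 0 0)² = 10/231, sgn -1
Racah Σ t=0..0: t=0:+1/864 = 1/864
⇒ 3j(3 2 5; 0 2 -2)² = 1/66, sgn -1
4πI² = N·(3j₀)²·(3jₘ)² = 25/99
I = +1·√(0.252525/4π) = 0.14175797
No selection rule forces the value: the integral is nonzero (none).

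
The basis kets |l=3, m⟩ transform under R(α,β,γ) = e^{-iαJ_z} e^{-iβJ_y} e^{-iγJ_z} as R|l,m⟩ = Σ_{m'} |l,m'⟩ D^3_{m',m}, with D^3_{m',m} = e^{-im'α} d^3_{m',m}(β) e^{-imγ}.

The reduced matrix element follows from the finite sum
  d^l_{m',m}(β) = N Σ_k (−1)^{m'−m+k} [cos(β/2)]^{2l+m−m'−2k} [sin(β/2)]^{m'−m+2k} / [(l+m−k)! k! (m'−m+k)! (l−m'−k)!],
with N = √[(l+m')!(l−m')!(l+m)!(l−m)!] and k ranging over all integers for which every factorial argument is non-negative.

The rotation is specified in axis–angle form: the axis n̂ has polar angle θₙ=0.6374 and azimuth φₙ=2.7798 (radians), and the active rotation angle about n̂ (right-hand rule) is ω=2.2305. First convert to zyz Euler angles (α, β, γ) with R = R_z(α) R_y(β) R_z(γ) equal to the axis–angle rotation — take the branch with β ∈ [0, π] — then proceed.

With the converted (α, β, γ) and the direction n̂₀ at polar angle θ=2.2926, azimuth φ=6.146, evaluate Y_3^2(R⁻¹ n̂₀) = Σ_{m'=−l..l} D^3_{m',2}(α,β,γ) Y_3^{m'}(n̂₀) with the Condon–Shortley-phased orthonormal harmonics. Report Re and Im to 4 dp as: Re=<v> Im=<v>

Re=-0.0069 Im=0.3209

Axis–angle → zyz. n̂ = (sinθₙcosφₙ, sinθₙsinφₙ, cosθₙ) = (-0.556583, +0.210639, +0.803646), ω = 2.2305.
R = I cosω + sinω [n̂]ₓ + (1−cosω) n̂n̂ᵀ gives
  R = [-0.113237, -0.824111, -0.554994; +0.445928, -0.541321, +0.712825; -0.887877, -0.166770, +0.428792]
β = atan2(√(R₁₃²+R₂₃²), R₃₃) = 1.127641; α = atan2(R₂₃, R₁₃) mod 2π = 2.232341; γ = atan2(R₃₂, −R₃₁) mod 2π = 6.097519
Need the full column D^3_{m',2} for m'=−3..3 at α=2.2323, β=1.1276, γ=6.0975.
cos(β/2)=0.845219, sin(β/2)=0.534419
d^3_{-3,2}: single k=5 term ⇒ +0.090252;  D = +0.063832+0.063803i
d^3_{-2,2}: k∈[4..5] ⇒ +0.291365 -0.023297 = +0.268069;  D = +0.033056-0.266023i
d^3_{-1,2}: k∈[3..4] ⇒ +0.582888 -0.116515 = +0.466373;  D = -0.400510+0.238946i
d^3_{0,2}: k∈[2..3] ⇒ +0.798368 -0.319175 = +0.479193;  D = +0.446534+0.173879i
d^3_{1,2}: k∈[1..2] ⇒ +0.729004 -0.582888 = +0.146116;  D = -0.041812-0.140006i
d^3_{2,2}: k∈[0..1] ⇒ +0.364600 -0.728807 = -0.364206;  D = +0.211332-0.296623i
d^3_{3,2}: single k=0 term ⇒ -0.564684;  D = -0.564174+0.023995i
Y_3^{m'}(θ=2.2926,φ=6.146) and Σ D·Y over m':
  (+0.0638+0.0638i)·(+0.1617+0.0706i)  (+0.0331-0.2660i)·(-0.3662-0.1031i)  (-0.4005+0.2389i)·(+0.2843+0.0392i)  (+0.4465+0.1739i)·(+0.2015+0.0000i)  (-0.0418-0.1400i)·(-0.2843+0.0392i)  (+0.2113-0.2966i)·(-0.3662+0.1031i)  (-0.5642+0.0240i)·(-0.1617+0.0706i)
Y_3^2(R⁻¹ n̂) = -0.006863+0.320949i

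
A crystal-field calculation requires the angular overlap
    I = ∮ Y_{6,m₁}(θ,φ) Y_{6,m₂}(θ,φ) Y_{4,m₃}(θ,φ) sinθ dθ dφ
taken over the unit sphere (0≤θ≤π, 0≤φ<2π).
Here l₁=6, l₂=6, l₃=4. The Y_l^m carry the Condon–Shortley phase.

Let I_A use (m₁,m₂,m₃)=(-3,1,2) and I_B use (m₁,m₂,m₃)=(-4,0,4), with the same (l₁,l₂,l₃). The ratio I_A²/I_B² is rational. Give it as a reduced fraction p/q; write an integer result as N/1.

l's match ⇒ only the (l;m) 3-j factors differ between A and B.
A: triangle coeff Δ(6,6,4) = 1/15315300; Σ_t [5,7]: t=5:−1/69120 t=6:+1/51840 t=7:−1/483840 = 1/362880; (3j)²=16/17017 [(6 6 4; -3 1 2)], sign=+1
B: triangle coeff Δ(6,6,4) = 1/15315300; Σ_t [6,6]: t=6:+1/829440 = 1/829440; (3j)²=35/2431 [(6 6 4; -4 0 4)], sign=+1
I_A²/I_B² = (16/17017)/(35/2431) = 16/245

16/245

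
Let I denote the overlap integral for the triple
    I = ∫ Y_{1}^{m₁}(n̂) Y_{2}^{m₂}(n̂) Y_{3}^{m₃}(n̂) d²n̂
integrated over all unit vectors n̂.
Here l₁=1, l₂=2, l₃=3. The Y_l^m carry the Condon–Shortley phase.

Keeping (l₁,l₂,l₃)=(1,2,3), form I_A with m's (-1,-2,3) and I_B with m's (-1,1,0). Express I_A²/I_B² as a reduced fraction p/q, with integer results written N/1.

Shared (l₁,l₂,l₃)=(1,2,3): N and (l;000)² cancel in I_A²/I_B².
A: Δ = 0!·2!·4!/7! = 1/105; Racah Σ t=0..0: t=0:+1/48 = 1/48; ⇒ 3j(1 2 3; -1 -2 3)² = 1/7, sgn +1
B: Δ = 0!·2!·4!/7! = 1/105; Racah Σ t=0..0: t=0:+1/12 = 1/12; ⇒ 3j(1 2 3; -1 1 0)² = 1/35, sgn -1
I_A²/I_B² = (1/7)/(1/35) = 5/1

5/1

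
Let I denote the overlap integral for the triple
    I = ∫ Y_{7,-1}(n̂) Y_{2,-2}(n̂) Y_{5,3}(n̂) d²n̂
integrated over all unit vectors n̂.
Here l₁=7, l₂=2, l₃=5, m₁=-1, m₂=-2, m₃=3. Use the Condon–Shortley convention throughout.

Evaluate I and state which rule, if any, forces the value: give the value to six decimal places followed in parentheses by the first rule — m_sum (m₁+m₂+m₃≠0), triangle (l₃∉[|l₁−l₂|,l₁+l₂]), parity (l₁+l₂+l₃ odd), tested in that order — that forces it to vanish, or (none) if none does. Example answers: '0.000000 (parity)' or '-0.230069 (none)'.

Checks pass: Σm=0; 14 even; l₃=5∈[5,9].
(2·7+1)(2·2+1)(2·5+1) = 825
Δ: 4! 10! 0! / 15! → 1/15015
sum: t=2:+1/57600 = 1/57600
3j²(7 2 5; 0 0 0) = Δ·Π!·Σ² = 21/715  (sign -1)
sum: t=0:+1/1935360 = 1/1935360
3j²(7 2 5; -1 -2 3) = Δ·Π!·Σ² = 1/1001  (sign +1)
combine: 4πI² = 825·21/715·1/1001 = 45/1859
take √, sign -1: I = -0.04388960
No selection rule forces the value: the integral is nonzero (none).

-0.043890 (none)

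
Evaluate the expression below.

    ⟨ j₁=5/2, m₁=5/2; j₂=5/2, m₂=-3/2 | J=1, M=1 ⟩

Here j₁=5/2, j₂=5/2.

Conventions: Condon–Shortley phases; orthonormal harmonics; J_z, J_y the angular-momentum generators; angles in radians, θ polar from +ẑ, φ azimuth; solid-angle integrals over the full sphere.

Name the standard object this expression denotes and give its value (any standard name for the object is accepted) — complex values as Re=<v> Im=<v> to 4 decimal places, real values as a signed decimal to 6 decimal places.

This is a Clebsch–Gordan (vector-coupling) coefficient.
√[3·4!1!1!/7! · 5!0!1!4!2!0!] = √(576/7)
  +(−1)^0/∏(0,4,0,1,1,0)! = 1/24  (running 1/24)
⟨..|..⟩ = √(576/7)·(1/24) = +0.377964

Clebsch–Gordan coefficient, +√(1/7) ≈ +0.377964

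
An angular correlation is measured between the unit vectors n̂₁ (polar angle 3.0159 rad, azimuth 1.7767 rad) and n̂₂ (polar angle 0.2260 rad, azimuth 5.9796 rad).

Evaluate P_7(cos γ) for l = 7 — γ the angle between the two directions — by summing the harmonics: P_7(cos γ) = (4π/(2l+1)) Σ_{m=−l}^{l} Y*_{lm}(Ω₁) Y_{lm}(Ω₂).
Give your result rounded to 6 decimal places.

-0.523842

Addition theorem: P_7(cos γ) = (4π/15) Σ_m Y*_{lm}(Ω₁) Y_{lm}(Ω₂), m = −7…7:
  m=-7: Y*=0.00000 - 0.00000j  Y=-0.00001 + 0.00001j  product -0.00000 + 0.00000j
  m=-6: Y*=0.00000 + 0.00001j  Y=-0.00006 + 0.00022j  product -0.00000 + 0.00000j
  m=-5: Y*=-0.00011 + 0.00007j  Y=0.00012 + 0.00235j  product -0.00000 - 0.00000j
  m=-4: Y*=-0.00120 - 0.00129j  Y=0.00588 + 0.01580j  product 0.00001 - 0.00003j
  m=-3: Y*=0.00967 - 0.01361j  Y=0.05290 + 0.06816j  product 0.00144 - 0.00006j
  m=-2: Y*=0.10120 + 0.04420j  Y=0.24852 + 0.17265j  product 0.01752 + 0.02846j
  m=-1: Y*=-0.09398 + 0.44995j  Y=0.60440 + 0.18934j  product -0.14199 + 0.25416j
  m=+0: Y*=-0.86379 + 0.00000j  Y=0.43905 + 0.00000j  product -0.37924 + 0.00000j
  m=+1: Y*=0.09398 + 0.44995j  Y=-0.60440 + 0.18934j  product -0.14199 - 0.25416j
  m=+2: Y*=0.10120 - 0.04420j  Y=0.24852 - 0.17265j  product 0.01752 - 0.02846j
  m=+3: Y*=-0.00967 - 0.01361j  Y=-0.05290 + 0.06816j  product 0.00144 + 0.00006j
  m=+4: Y*=-0.00120 + 0.00129j  Y=0.00588 - 0.01580j  product 0.00001 + 0.00003j
  m=+5: Y*=0.00011 + 0.00007j  Y=-0.00012 + 0.00235j  product -0.00000 + 0.00000j
  m=+6: Y*=0.00000 - 0.00001j  Y=-0.00006 - 0.00022j  product -0.00000 - 0.00000j
  m=+7: Y*=-0.00000 - 0.00000j  Y=0.00001 + 0.00001j  product -0.00000 - 0.00000j
Total Σ_m = -0.62529 + 0.00000j. Multiply by 0.837758: -0.52384 + 0.00000j. P_7(cos γ) = -0.523842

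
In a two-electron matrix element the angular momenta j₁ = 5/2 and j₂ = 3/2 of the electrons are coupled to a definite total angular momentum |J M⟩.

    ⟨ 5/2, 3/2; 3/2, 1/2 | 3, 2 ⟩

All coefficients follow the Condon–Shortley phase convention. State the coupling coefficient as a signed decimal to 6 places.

j₁+j₂−J=1  J+j₁−j₂=4  J−j₁+j₂=2  j₁+j₂+J+1=8
(j₁±m₁, j₂±m₂, J±M) = (4,1,2,1,5,1)
P² = 48
sum k=0..1:
  [0] +1/12 = 1/12
  [1] −1/24 = -1/24
S = 1/24
C² = P²·S² = 1/12 ; C = +0.288675

+√(1/12) ≈ +0.288675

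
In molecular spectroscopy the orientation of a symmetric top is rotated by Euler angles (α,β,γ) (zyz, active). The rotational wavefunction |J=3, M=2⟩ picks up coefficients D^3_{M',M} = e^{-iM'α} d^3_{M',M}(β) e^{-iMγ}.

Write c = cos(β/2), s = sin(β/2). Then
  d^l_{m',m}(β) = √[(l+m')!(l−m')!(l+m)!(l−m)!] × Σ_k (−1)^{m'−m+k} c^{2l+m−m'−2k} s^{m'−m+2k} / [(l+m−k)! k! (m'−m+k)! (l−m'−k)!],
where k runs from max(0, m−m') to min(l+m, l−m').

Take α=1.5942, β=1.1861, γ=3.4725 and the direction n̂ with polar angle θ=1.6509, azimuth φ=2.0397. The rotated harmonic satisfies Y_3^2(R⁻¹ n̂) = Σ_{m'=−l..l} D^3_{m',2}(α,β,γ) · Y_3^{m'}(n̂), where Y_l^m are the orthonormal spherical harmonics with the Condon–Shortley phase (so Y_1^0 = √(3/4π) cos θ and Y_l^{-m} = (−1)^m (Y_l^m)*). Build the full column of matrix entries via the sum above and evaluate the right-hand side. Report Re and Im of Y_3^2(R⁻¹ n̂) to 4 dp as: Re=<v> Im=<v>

Need the full column D^3_{m',2} for m'=−3..3 at α=1.5942, β=1.1861, γ=3.4725.
cos(β/2)=0.829240, sin(β/2)=0.558893
d^3_{-3,2}: single k=5 term ⇒ +0.110764;  D = -0.061772-0.091939i
d^3_{-2,2}: k∈[4..5] ⇒ +0.335463 -0.030477 = +0.304986;  D = -0.249103+0.175966i
d^3_{-1,2}: k∈[3..4] ⇒ +0.629588 -0.142996 = +0.486592;  D = +0.289970+0.390755i
d^3_{0,2}: k∈[2..3] ⇒ +0.808981 -0.367481 = +0.441500;  D = +0.348290-0.271324i
d^3_{1,2}: k∈[1..2] ⇒ +0.692994 -0.629588 = +0.063406;  D = -0.040126-0.049094i
d^3_{2,2}: k∈[0..1] ⇒ +0.325148 -0.738495 = -0.413347;  D = +0.313838-0.269002i
d^3_{3,2}: single k=0 term ⇒ -0.536791;  D = -0.358779-0.399277i
Y_3^{m'}(θ=1.6509,φ=2.0397) and Σ D·Y over m':
  (-0.0618-0.0919i)·(+0.4077+0.0675i)  (-0.2491+0.1760i)·(+0.0481-0.0655i)  (+0.2900+0.3908i)·(+0.1409+0.2782i)  (+0.3483-0.2713i)·(+0.0886+0.0000i)  (-0.0401-0.0491i)·(-0.1409+0.2782i)  (+0.3138-0.2690i)·(+0.0481+0.0655i)  (-0.3588-0.3993i)·(-0.4077+0.0675i)
Y_3^2(R⁻¹ n̂) = +0.168845+0.236750i

Re=0.1688 Im=0.2367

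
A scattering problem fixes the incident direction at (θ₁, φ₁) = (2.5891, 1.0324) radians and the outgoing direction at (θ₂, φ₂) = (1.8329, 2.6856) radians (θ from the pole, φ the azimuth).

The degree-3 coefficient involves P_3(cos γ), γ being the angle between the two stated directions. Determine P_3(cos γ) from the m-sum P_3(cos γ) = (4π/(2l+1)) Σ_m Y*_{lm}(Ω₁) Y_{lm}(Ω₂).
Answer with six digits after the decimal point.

-0.253960

Addition theorem: P_3(cos γ) = (4π/7) Σ_m Y*_{lm}(Ω₁) Y_{lm}(Ω₂), m = −3…3:
  m=-3: Y*=-0.06025 + 0.00268j  Y=-0.07572 - 0.36821j  product 0.00555 + 0.02198j
  m=-2: Y*=0.11361 - 0.21096j  Y=-0.15123 - 0.19533j  product -0.05839 + 0.00971j
  m=-1: Y*=0.22811 + 0.38193j  Y=0.18617 + 0.09131j  product 0.00759 + 0.09193j
  m=+0: Y*=-0.19786 + 0.00000j  Y=0.25762 + 0.00000j  product -0.05097 + 0.00000j
  m=+1: Y*=-0.22811 + 0.38193j  Y=-0.18617 + 0.09131j  product 0.00759 - 0.09193j
  m=+2: Y*=0.11361 + 0.21096j  Y=-0.15123 + 0.19533j  product -0.05839 - 0.00971j
  m=+3: Y*=0.06025 + 0.00268j  Y=0.07572 - 0.36821j  product 0.00555 - 0.02198j
Accumulated sum -0.14147 + 0.00000j; after 4π/(2l+1) scaling, -0.25396 + 0.00000j ⇒ P_3 = -0.253960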